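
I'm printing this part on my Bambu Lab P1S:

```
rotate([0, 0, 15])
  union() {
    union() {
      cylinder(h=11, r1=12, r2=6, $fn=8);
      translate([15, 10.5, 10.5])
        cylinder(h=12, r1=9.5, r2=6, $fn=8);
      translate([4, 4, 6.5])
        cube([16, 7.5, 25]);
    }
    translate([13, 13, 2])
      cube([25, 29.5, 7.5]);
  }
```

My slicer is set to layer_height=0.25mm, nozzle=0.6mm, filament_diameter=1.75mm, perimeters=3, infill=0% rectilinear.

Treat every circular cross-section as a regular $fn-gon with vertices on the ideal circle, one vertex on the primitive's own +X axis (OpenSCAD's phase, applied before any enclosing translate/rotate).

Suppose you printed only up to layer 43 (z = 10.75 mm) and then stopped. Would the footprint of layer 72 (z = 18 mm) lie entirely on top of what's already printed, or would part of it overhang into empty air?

entirely on top

Compare the two slices. At z = 10.75: the cone contributes a regular 8-gon of circumradius 6.136 (interpolated between r1=12 and r2=6 at t=0.977) (area = (8/2)·6.136²·sin(360°/8) = 106.50 mm²); the cone at (15, 10.5) contributes a regular 8-gon of circumradius 9.427 (interpolated between r1=9.5 and r2=6 at t=0.021) (area = (8/2)·9.427²·sin(360°/8) = 251.36 mm²); the 16×7.5 cube at (4, 4) contributes its full rectangle (area 120.00 mm²); Taking the union: the regions partially overlap — summed areas 477.87 mm² minus the doubly-counted overlap 99.41 mm² gives 378.46 mm² — area = 378.46 mm²; the cube at (13, 13) is absent (z outside [2, 9.5]); Combining (union): only that combined region is present, so the union is just that shape — area = 378.46 mm²; (rotated 15° about Z; rotation is an isometry so areas/perimeters/island counts are preserved). At z = 18: the cone is not intersected at this z (z outside [0, 11]); the cone at (15, 10.5) contributes a regular 8-gon of circumradius 7.312 (interpolated between r1=9.5 and r2=6 at t=0.625) (area = (8/2)·7.312²·sin(360°/8) = 151.24 mm²); the cube at (4, 4) (footprint 16×7.5) is included at this height (area 120.00 mm²); Combining (union): the regions partially overlap — summed areas 271.24 mm² minus the doubly-counted overlap 79.71 mm² gives 191.54 mm² — area = 191.54 mm²; the cube at (13, 13) does not reach this height (z outside [2, 9.5]); Combining (union): only that combined region is present, so the union is just that shape — area = 191.54 mm²; (whole slice rotated 15° about Z — lengths, areas and connectivity unchanged). Checking containment: the cross-section at z = 18 is a subset of the cross-section at z = 10.75.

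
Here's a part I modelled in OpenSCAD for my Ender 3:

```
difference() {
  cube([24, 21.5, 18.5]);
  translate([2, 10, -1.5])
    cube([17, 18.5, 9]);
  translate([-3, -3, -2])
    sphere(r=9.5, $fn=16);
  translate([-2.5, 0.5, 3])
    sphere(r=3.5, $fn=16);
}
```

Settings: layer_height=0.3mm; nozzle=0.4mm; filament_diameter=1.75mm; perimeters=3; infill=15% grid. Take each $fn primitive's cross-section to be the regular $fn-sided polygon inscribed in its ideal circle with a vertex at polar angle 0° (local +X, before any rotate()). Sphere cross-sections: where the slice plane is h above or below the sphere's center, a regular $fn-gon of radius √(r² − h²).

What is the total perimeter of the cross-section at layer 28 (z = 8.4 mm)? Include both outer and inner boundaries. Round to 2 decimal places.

At z = 8.4 mm: the 24×21.5 cube contributes its full rectangle (perimeter 91.00 mm); the cube at (2, 10) is absent (z outside [-1.5, 7.5]); the sphere at (-3, -3) is absent (|z−center|=10.400 > r=9.5); the sphere at (-2.5, 0.5) does not reach this height (|z−center|=5.400 > r=3.5); Taking the first minus the rest: none of the subtracted shapes is present at this height, so the 24×21.5 cube is unchanged — boundary = 91.00 mm. Overall, the cross-section is a single solid region. Total boundary length (outer) = 91.00 mm.

91.00 mm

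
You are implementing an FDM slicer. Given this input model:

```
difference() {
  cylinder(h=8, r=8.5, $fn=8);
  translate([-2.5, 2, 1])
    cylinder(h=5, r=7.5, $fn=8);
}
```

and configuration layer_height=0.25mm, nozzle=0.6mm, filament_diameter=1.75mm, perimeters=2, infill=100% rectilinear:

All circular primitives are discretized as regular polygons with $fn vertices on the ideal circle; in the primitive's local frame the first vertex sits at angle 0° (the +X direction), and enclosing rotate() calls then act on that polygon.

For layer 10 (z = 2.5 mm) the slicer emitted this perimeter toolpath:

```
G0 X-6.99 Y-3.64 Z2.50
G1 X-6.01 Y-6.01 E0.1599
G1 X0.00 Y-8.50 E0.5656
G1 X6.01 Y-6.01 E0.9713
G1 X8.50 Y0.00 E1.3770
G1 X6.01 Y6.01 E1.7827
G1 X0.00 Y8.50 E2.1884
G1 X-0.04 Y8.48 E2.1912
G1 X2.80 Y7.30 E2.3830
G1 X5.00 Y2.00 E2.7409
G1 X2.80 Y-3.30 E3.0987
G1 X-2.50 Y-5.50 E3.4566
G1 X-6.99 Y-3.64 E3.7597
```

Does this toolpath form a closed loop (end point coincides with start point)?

Start point (G0): (-6.99, -3.64). End point (last G1): the path returns to the start — closed.

yes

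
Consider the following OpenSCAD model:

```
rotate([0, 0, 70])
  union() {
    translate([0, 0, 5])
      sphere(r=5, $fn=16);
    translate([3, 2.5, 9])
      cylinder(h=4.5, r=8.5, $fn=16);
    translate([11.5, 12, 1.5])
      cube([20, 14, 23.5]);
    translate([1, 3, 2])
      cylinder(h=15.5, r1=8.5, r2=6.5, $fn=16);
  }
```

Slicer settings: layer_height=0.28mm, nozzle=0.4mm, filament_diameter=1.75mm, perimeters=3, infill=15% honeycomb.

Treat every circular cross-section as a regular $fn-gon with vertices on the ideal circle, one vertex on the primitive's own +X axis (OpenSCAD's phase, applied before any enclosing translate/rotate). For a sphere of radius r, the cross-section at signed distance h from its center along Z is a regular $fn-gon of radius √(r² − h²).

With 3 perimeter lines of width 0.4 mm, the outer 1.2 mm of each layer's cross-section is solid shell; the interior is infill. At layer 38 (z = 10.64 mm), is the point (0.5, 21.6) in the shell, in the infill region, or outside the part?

outside

At z = 10.64 mm: the sphere is not intersected at this z (|z−center|=5.640 > r=5); the r=8.5 cylinder at (3, 2.5) contributes a regular 16-gon of circumradius 8.5; the cube at (11.5, 12) is present — its section is the full 20×14 rectangle; the cone at (1, 3): at t=0.557 of its height the radius interpolates to r₁+(r₂−r₁)t = 7.385, giving a regular 16-gon of that circumradius; Taking the union: the regions partially overlap (shared area 156.99 mm²), so overlapping operands fuse into one piece — 2 connected regions; (whole slice rotated 70° about Z — lengths, areas and connectivity unchanged). Overall, the cross-section has 2 separate islands. Undo the 70° rotation: the query point maps to (20.468, 6.918) in the un-rotated model frame. The nearest boundary edge runs (31.50, 12.00)→(11.50, 12.00); distance from the point to it = 5.08 mm. The point is not inside any of the regions above, so it lies outside the cross-section (5.08 mm from the nearest boundary).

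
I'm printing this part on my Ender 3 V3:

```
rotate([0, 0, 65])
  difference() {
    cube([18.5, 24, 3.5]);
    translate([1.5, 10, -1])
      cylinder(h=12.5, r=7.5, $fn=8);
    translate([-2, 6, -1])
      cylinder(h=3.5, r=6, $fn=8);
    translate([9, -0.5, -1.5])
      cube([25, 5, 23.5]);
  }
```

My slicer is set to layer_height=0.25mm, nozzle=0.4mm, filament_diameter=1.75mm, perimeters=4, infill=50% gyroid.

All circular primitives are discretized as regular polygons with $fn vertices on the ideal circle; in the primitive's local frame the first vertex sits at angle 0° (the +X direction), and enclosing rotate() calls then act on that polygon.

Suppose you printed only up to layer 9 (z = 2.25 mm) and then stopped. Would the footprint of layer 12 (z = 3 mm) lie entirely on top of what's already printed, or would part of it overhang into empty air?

part overhangs

Compare the two slices. At z = 2.25: the cube (footprint 18.5×24) is included at this height (area 444.00 mm²); the r=7.5 cylinder at (1.5, 10) contributes a regular 8-gon of circumradius 7.5 (area = (8/2)·7.500²·sin(360°/8) = 159.10 mm²); the r=6 cylinder at (-2, 6) gives a regular 8-gon of circumradius 6 (constant along its height) (area = (8/2)·6.000²·sin(360°/8) = 101.82 mm²); the cube at (9, -0.5) is present — its section is the full 25×5 rectangle (area 125.00 mm²); Subtracting the remaining from the first: starting from the 18.5×24 cube (444.00 mm²), the r=7.5 cylinder at (1.5, 10) partially overlaps it — only the 101.12 mm² overlap (of its 159.10 mm²) is removed, clipping the outline; the r=6 cylinder at (-2, 6) partially overlaps it — only the 3.56 mm² overlap (of its 101.82 mm²) is removed, clipping the outline; the 25×5 cube at (9, -0.5) partially overlaps it — only the 42.75 mm² overlap (of its 125.00 mm²) is removed, clipping the outline — area = 296.57 mm²; (rotated 65° about Z; rotation is an isometry so areas/perimeters/island counts are preserved). At z = 3: the 18.5×24 cube contributes its full rectangle (area 444.00 mm²); the r=7.5 cylinder at (1.5, 10) gives a regular 8-gon of circumradius 7.5 (constant along its height) (area = (8/2)·7.500²·sin(360°/8) = 159.10 mm²); the cylinder at (-2, 6) does not reach this height (z outside [-1, 2.5]); the cube at (9, -0.5) (footprint 25×5) is included at this height (area 125.00 mm²); Subtracting the remaining from the first: starting from the 18.5×24 cube (444.00 mm²), the r=7.5 cylinder at (1.5, 10) partially overlaps it — only the 101.12 mm² overlap (of its 159.10 mm²) is removed, clipping the outline; the 25×5 cube at (9, -0.5) partially overlaps it — only the 42.75 mm² overlap (of its 125.00 mm²) is removed, clipping the outline — area = 300.13 mm²; (rotated 65° about Z; rotation is an isometry so areas/perimeters/island counts are preserved). Checking containment: at z = 3 the cross-section extends beyond the z = 2.25 cross-section by about 3.56 mm².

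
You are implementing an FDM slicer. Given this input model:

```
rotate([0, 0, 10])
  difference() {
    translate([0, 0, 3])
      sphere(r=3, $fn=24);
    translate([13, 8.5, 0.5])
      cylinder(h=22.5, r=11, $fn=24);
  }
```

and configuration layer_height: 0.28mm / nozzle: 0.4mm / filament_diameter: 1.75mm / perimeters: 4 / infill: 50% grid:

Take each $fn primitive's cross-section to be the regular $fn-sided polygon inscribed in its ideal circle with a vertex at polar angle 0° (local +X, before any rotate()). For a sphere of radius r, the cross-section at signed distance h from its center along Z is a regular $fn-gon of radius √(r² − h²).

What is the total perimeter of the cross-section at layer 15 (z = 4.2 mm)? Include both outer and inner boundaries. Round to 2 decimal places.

17.23 mm

At z = 4.2 mm: the r=3 sphere contributes a regular 24-gon of circumradius √(3²−1.2²) = 2.750 (perimeter = 2·24·2.750·sin(180°/24) = 17.23 mm); the r=11 cylinder at (13, 8.5) contributes a regular 24-gon of circumradius 11 (perimeter = 2·24·11.000·sin(180°/24) = 68.92 mm); Taking the first minus the rest: starting from the r=3 sphere, the r=11 cylinder at (13, 8.5) misses the remaining region (no effect) — boundary = 17.23 mm; (rotated 10° about Z; rotation is an isometry so areas/perimeters/island counts are preserved). Overall, the cross-section is a single solid region. Total boundary length (outer) = 17.23 mm.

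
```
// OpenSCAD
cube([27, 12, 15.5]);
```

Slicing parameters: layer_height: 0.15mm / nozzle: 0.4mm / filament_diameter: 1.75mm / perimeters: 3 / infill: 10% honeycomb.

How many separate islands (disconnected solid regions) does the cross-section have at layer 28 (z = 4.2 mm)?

1

At z = 4.2 mm: the cube is present — its section is the full 27×12 rectangle. Overall, the cross-section is a single solid region. Island count = 1.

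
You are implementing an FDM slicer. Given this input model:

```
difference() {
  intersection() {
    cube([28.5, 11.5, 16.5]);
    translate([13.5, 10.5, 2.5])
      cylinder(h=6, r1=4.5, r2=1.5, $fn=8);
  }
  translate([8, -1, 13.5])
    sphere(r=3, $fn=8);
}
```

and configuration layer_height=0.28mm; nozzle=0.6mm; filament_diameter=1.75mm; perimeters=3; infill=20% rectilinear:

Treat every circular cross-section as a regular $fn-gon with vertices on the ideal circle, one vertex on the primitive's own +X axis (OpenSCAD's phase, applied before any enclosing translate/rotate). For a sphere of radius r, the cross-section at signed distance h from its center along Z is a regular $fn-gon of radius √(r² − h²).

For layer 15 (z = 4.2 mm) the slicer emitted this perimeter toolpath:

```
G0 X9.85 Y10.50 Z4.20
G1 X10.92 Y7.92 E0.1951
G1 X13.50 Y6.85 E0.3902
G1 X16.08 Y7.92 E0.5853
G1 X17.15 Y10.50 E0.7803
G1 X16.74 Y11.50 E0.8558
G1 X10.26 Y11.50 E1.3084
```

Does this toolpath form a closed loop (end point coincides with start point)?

Start point (G0): (9.85, 10.50). End point (last G1): the path does not return to the start — open.

no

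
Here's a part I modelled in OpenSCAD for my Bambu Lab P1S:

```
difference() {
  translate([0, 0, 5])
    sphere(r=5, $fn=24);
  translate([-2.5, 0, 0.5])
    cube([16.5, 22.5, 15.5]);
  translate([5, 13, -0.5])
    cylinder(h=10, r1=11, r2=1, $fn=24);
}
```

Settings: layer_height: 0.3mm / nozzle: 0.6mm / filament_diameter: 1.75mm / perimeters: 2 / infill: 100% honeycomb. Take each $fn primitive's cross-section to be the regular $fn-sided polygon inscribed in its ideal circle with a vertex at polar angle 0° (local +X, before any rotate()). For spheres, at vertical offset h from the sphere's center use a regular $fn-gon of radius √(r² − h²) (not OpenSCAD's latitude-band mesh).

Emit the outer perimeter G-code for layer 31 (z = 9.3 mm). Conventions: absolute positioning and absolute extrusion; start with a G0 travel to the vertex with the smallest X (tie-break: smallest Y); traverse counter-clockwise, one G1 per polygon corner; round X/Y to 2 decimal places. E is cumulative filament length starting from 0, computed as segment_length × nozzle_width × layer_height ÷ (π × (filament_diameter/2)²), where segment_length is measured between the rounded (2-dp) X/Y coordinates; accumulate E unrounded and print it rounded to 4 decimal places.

At z = 9.3 mm: the r=5 sphere slices to a regular 24-gon of circumradius 2.551 (√(r²−h²) with h=4.3 from center); the cube at (-2.5, 0) is present — its section is the full 16.5×22.5 rectangle; the cone at (5, 13): at t=0.980 of its height the radius interpolates to r₁+(r₂−r₁)t = 1.200, giving a regular 24-gon of that circumradius; Taking the first minus the rest: starting from the r=5 sphere, the 16.5×22.5 cube at (-2.5, 0) partially overlaps it — only the 10.10 mm² overlap (of its 371.25 mm²) is removed, clipping the outline; the cone at (5, 13) misses the remaining region (no effect) — 1 connected region. The outline is a single polygon with 15 vertices. Extrusion per mm of travel: 0.6 × 0.3 / (π × 0.875²) = 0.074835. Accumulating E over each segment gives final E = 1.0343.

G0 X-2.55 Y0.00 Z9.30
G1 X-2.46 Y-0.66 E0.0498
G1 X-2.21 Y-1.28 E0.0999
G1 X-1.80 Y-1.80 E0.1494
G1 X-1.28 Y-2.21 E0.1990
G1 X-0.66 Y-2.46 E0.2490
G1 X0.00 Y-2.55 E0.2989
G1 X0.66 Y-2.46 E0.3487
G1 X1.28 Y-2.21 E0.3987
G1 X1.80 Y-1.80 E0.4483
G1 X2.21 Y-1.28 E0.4979
G1 X2.46 Y-0.66 E0.5479
G1 X2.55 Y0.00 E0.5977
G1 X-2.50 Y0.00 E0.9756
G1 X-2.50 Y0.39 E1.0048
G1 X-2.55 Y0.00 E1.0343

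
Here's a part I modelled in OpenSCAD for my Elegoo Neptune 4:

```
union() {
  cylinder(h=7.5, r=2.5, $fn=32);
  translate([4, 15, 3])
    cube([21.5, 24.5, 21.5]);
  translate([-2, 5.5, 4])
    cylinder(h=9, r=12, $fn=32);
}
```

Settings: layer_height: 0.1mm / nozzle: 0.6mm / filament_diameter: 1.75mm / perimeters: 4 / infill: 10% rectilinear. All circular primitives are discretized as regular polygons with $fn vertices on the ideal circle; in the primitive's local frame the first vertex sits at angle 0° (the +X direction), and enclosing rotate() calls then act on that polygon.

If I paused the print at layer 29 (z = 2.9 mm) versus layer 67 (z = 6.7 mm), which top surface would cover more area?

Layer 29 (z = 2.9): the cylinder: section is a regular 32-gon, circumradius r=2.5 (area = (32/2)·2.500²·sin(360°/32) = 19.51 mm²); the cube at (4, 15) does not reach this height (z outside [3, 24.5]); the cylinder at (-2, 5.5) is absent (z outside [4, 13]); Merging all regions: only the r=2.5 cylinder is present, so the union is just that shape — area = 19.51 mm². So its area = 19.51 mm². Layer 67 (z = 6.7): the r=2.5 cylinder contributes a regular 32-gon of circumradius 2.5 (area = (32/2)·2.500²·sin(360°/32) = 19.51 mm²); the cube at (4, 15) is present — its section is the full 21.5×24.5 rectangle (area 526.75 mm²); the r=12 cylinder at (-2, 5.5) gives a regular 32-gon of circumradius 12 (constant along its height) (area = (32/2)·12.000²·sin(360°/32) = 449.49 mm²); Combining (union): the regions partially overlap — summed areas 995.75 mm² minus the doubly-counted overlap 20.09 mm² gives 975.66 mm² — area = 975.66 mm². So its area = 975.66 mm². Layer 67 is larger (975.66 vs 19.51 mm²).

layer 67 (z = 6.7 mm)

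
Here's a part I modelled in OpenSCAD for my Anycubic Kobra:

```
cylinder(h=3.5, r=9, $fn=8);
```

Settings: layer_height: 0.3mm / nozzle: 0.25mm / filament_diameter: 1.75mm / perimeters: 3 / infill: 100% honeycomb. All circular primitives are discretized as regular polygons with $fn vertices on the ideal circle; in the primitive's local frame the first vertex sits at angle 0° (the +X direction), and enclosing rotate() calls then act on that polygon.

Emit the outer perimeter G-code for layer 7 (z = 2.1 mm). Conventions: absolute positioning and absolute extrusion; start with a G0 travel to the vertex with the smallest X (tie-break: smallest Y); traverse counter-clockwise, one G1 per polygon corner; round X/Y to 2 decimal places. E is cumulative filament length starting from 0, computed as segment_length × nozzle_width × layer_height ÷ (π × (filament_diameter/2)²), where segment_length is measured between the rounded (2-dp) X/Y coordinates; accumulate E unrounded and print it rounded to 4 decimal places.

G0 X-9.00 Y0.00 Z2.10
G1 X-6.36 Y-6.36 E0.2147
G1 X0.00 Y-9.00 E0.4294
G1 X6.36 Y-6.36 E0.6442
G1 X9.00 Y0.00 E0.8589
G1 X6.36 Y6.36 E1.0736
G1 X0.00 Y9.00 E1.2883
G1 X-6.36 Y6.36 E1.5030
G1 X-9.00 Y0.00 E1.7178

At z = 2.1 mm: the cylinder: section is a regular 8-gon, circumradius r=9. The outline is a single polygon with 8 vertices. Extrusion per mm of travel: 0.25 × 0.3 / (π × 0.875²) = 0.031181. Accumulating E over each segment gives final E = 1.7178.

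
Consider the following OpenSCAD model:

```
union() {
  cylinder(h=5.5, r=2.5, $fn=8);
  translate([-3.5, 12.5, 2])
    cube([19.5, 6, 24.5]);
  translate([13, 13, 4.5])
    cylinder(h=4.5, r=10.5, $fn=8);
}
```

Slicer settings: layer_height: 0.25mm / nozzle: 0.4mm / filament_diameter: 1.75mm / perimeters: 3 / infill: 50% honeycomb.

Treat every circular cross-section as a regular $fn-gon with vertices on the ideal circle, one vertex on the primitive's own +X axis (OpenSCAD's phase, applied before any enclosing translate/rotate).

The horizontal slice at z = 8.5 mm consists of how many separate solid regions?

1

At z = 8.5 mm: the cylinder is absent (z outside [0, 5.5]); the 19.5×6 cube at (-3.5, 12.5) contributes its full rectangle; the r=10.5 cylinder at (13, 13) contributes a regular 8-gon of circumradius 10.5; Combining (union): the regions partially overlap (shared area 74.68 mm²), so overlapping operands fuse into one piece — 1 connected region. The result has 1 disconnected region.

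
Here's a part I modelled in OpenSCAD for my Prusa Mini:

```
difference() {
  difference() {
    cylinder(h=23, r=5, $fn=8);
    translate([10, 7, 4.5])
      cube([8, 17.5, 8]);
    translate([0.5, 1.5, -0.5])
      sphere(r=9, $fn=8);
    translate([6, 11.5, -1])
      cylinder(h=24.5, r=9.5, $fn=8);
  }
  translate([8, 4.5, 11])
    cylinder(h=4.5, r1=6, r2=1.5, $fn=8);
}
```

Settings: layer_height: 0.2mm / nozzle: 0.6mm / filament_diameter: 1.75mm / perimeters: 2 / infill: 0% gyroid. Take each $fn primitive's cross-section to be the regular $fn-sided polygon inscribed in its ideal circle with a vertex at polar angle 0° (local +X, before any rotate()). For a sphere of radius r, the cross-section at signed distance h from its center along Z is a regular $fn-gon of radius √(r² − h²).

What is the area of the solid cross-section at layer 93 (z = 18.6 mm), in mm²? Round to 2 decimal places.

68.66 mm²

At z = 18.6 mm: the r=5 cylinder gives a regular 8-gon of circumradius 5 (constant along its height) (area = (8/2)·5.000²·sin(360°/8) = 70.71 mm²); the cube at (10, 7) is not intersected at this z (z outside [4.5, 12.5]); the sphere at (0.5, 1.5) does not reach this height (|z−center|=19.100 > r=9); the cylinder at (6, 11.5): section is a regular 8-gon, circumradius r=9.5 (area = (8/2)·9.500²·sin(360°/8) = 255.27 mm²); Subtracting the remaining from the first: starting from the r=5 cylinder (70.71 mm²), the r=9.5 cylinder at (6, 11.5) partially overlaps it — only the 2.05 mm² overlap (of its 255.27 mm²) is removed, clipping the outline — area = 68.66 mm²; the cone at (8, 4.5) is not intersected at this z (z outside [11, 15.5]); After the difference (first − rest): none of the subtracted shapes is present at this height, so that combined region is unchanged — area = 68.66 mm². Overall, the cross-section is a single solid region. Net area = 68.66 mm².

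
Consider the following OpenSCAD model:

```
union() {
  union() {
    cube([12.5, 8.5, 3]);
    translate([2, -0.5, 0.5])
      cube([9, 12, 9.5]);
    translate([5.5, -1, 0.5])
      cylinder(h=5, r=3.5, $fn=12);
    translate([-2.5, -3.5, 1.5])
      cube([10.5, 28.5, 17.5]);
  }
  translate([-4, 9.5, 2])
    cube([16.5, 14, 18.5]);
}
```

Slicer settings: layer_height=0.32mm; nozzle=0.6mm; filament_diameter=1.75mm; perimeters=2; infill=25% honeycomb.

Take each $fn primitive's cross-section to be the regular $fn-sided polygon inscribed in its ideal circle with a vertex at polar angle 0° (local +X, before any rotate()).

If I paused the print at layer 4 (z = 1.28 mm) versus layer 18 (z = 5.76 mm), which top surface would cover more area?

layer 18 (z = 5.76 mm)

Layer 4 (z = 1.28): the 12.5×8.5 cube contributes its full rectangle (area 106.25 mm²); the cube at (2, -0.5) is present — its section is the full 9×12 rectangle (area 108.00 mm²); the r=3.5 cylinder at (5.5, -1) contributes a regular 12-gon of circumradius 3.5 (area = (12/2)·3.500²·sin(360°/12) = 36.75 mm²); the cube at (-2.5, -3.5) is not intersected at this z (z outside [1.5, 19]); Combining (union): the regions partially overlap — summed areas 251.00 mm² minus the doubly-counted overlap 91.44 mm² gives 159.56 mm² — area = 159.56 mm²; the cube at (-4, 9.5) does not reach this height (z outside [2, 20.5]); Combining (union): only that combined region is present, so the union is just that shape — area = 159.56 mm². So its area = 159.56 mm². Layer 18 (z = 5.76): the cube is not intersected at this z (z outside [0, 3]); the 9×12 cube at (2, -0.5) contributes its full rectangle (area 108.00 mm²); the cylinder at (5.5, -1) is absent (z outside [0.5, 5.5]); the cube at (-2.5, -3.5) (footprint 10.5×28.5) is included at this height (area 299.25 mm²); Taking the union: the regions partially overlap — summed areas 407.25 mm² minus the doubly-counted overlap 72.00 mm² gives 335.25 mm² — area = 335.25 mm²; the cube at (-4, 9.5) is present — its section is the full 16.5×14 rectangle (area 231.00 mm²); Merging all regions: the regions partially overlap — summed areas 566.25 mm² minus the doubly-counted overlap 153.00 mm² gives 413.25 mm² — area = 413.25 mm². So its area = 413.25 mm². Layer 18 is larger (413.25 vs 159.56 mm²).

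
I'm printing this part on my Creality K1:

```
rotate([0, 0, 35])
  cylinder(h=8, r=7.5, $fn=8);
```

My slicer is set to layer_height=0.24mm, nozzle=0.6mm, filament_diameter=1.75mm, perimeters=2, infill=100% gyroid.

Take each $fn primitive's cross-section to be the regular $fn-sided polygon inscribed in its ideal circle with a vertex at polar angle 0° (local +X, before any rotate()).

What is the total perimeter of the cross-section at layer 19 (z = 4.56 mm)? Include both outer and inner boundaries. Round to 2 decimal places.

At z = 4.56 mm: the r=7.5 cylinder gives a regular 8-gon of circumradius 7.5 (constant along its height) (perimeter = 2·8·7.500·sin(180°/8) = 45.92 mm); (whole slice rotated 35° about Z — lengths, areas and connectivity unchanged). Overall, the cross-section is a single solid region. Total boundary length (outer) = 45.92 mm.

45.92 mm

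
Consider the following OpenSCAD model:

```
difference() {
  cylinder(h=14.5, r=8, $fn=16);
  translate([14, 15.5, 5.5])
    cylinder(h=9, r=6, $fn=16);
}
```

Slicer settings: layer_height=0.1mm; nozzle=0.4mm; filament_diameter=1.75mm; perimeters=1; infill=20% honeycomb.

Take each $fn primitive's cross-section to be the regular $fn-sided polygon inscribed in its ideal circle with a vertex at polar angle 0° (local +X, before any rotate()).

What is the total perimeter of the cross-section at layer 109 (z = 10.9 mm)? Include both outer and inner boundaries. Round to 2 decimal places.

At z = 10.9 mm: the r=8 cylinder gives a regular 16-gon of circumradius 8 (constant along its height) (perimeter = 2·16·8.000·sin(180°/16) = 49.94 mm); the r=6 cylinder at (14, 15.5) gives a regular 16-gon of circumradius 6 (constant along its height) (perimeter = 2·16·6.000·sin(180°/16) = 37.46 mm); Taking the first minus the rest: starting from the r=8 cylinder, the r=6 cylinder at (14, 15.5) misses the remaining region (no effect) — boundary = 49.94 mm. Overall, the cross-section is a single solid region. Total boundary length (outer) = 49.94 mm.

49.94 mm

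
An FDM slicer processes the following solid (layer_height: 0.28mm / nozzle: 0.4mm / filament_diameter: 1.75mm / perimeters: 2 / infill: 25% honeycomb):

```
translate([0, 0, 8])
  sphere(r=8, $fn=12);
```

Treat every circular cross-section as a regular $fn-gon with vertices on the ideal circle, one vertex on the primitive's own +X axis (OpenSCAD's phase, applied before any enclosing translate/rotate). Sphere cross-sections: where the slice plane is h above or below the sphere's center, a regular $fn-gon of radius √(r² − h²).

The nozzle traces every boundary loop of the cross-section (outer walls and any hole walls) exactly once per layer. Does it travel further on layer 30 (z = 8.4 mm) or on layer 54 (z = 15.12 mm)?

Layer 30 (z = 8.4): the r=8 sphere slices to a regular 12-gon of circumradius 7.990 (√(r²−h²) with h=0.4 from center) (perimeter = 2·12·7.990·sin(180°/12) = 49.63 mm). So its perimeter = 49.63 mm. Layer 54 (z = 15.12): the r=8 sphere slices to a regular 12-gon of circumradius 3.648 (√(r²−h²) with h=7.12 from center) (perimeter = 2·12·3.648·sin(180°/12) = 22.66 mm). So its perimeter = 22.66 mm. Layer 30 is larger (49.63 vs 22.66 mm).

layer 30 (z = 8.4 mm)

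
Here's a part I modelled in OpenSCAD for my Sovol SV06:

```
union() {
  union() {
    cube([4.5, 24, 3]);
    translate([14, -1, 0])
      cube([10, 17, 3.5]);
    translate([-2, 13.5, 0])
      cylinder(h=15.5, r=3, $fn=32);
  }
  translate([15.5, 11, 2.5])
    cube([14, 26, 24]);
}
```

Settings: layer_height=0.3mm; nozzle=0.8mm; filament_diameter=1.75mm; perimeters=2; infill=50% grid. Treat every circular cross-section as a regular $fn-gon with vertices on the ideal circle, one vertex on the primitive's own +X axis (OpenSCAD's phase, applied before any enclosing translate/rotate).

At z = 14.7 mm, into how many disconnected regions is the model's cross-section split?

At z = 14.7 mm: the cube is not intersected at this z (z outside [0, 3]); the cube at (14, -1) is not intersected at this z (z outside [0, 3.5]); the r=3 cylinder at (-2, 13.5) gives a regular 32-gon of circumradius 3 (constant along its height); Taking the union: only the r=3 cylinder at (-2, 13.5) is present, so the union is just that shape — 1 connected region; the 14×26 cube at (15.5, 11) contributes its full rectangle; Merging all regions: the 2 present regions are separate (no shared area or edge), so areas and boundary lengths simply add and each stays a separate island — 2 connected regions. The result has 2 disconnected regions.

2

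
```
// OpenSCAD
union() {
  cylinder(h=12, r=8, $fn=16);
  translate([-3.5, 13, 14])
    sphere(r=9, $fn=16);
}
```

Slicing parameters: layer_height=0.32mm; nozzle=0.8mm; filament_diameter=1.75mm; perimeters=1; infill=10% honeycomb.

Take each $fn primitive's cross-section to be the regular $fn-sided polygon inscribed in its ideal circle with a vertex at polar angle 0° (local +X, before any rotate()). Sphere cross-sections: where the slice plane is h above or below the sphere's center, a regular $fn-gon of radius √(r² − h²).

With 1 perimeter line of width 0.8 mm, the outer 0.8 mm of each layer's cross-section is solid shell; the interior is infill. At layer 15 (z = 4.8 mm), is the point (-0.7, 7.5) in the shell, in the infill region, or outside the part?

At z = 4.8 mm: the cylinder: section is a regular 16-gon, circumradius r=8; the sphere at (-3.5, 13) is absent (|z−center|=9.200 > r=9); Taking the union: only the r=8 cylinder is present, so the union is just that shape — 1 connected region. Overall, the cross-section is a single solid region. The nearest boundary edge runs (0.00, 8.00)→(-3.06, 7.39); distance from the point to it = 0.35 mm. The point is inside the cross-section, 0.35 mm from the nearest boundary — within the 0.8 mm shell band (1 × 0.8).

shell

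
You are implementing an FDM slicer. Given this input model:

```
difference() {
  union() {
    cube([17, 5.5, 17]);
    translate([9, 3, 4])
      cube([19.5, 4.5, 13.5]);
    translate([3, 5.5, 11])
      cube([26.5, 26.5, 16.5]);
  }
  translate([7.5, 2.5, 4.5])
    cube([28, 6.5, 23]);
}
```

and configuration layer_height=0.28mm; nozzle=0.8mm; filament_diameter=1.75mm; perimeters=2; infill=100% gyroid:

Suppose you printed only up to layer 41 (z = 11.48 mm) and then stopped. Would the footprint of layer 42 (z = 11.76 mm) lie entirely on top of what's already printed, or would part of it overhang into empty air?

Compare the two slices. At z = 11.48: the cube (footprint 17×5.5) is included at this height (area 93.50 mm²); the cube at (9, 3) is present — its section is the full 19.5×4.5 rectangle (area 87.75 mm²); the cube at (3, 5.5) (footprint 26.5×26.5) is included at this height (area 702.25 mm²); Combining (union): the regions partially overlap — summed areas 883.50 mm² minus the doubly-counted overlap 59.00 mm² gives 824.50 mm² — area = 824.50 mm²; the 28×6.5 cube at (7.5, 2.5) contributes its full rectangle (area 182.00 mm²); Taking the first minus the rest: starting from the result so far (824.50 mm²), the 28×6.5 cube at (7.5, 2.5) partially overlaps it — only the 134.25 mm² overlap (of its 182.00 mm²) is removed, clipping the outline — area = 690.25 mm². At z = 11.76: the cube is present — its section is the full 17×5.5 rectangle (area 93.50 mm²); the cube at (9, 3) (footprint 19.5×4.5) is included at this height (area 87.75 mm²); the cube at (3, 5.5) is present — its section is the full 26.5×26.5 rectangle (area 702.25 mm²); Merging all regions: the regions partially overlap — summed areas 883.50 mm² minus the doubly-counted overlap 59.00 mm² gives 824.50 mm² — area = 824.50 mm²; the 28×6.5 cube at (7.5, 2.5) contributes its full rectangle (area 182.00 mm²); Taking the first minus the rest: starting from the result so far (824.50 mm²), the 28×6.5 cube at (7.5, 2.5) partially overlaps it — only the 134.25 mm² overlap (of its 182.00 mm²) is removed, clipping the outline — area = 690.25 mm². Checking containment: the cross-section at z = 11.76 is a subset of the cross-section at z = 11.48.

entirely on top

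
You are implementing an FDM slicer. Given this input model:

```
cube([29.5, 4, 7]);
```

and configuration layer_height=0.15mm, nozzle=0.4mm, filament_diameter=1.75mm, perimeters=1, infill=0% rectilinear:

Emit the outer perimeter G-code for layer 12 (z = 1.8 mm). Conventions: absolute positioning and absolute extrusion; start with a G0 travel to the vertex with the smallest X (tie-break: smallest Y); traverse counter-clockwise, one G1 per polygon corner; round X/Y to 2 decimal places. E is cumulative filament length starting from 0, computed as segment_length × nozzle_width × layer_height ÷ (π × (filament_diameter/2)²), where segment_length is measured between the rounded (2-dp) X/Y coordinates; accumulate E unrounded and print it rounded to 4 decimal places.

G0 X0.00 Y0.00 Z1.80
G1 X29.50 Y0.00 E0.7359
G1 X29.50 Y4.00 E0.8357
G1 X0.00 Y4.00 E1.5715
G1 X0.00 Y0.00 E1.6713

At z = 1.8 mm: the cube (footprint 29.5×4) is included at this height. The outline is a single polygon with 4 vertices. Extrusion per mm of travel: 0.4 × 0.15 / (π × 0.875²) = 0.024945. Accumulating E over each segment gives final E = 1.6713.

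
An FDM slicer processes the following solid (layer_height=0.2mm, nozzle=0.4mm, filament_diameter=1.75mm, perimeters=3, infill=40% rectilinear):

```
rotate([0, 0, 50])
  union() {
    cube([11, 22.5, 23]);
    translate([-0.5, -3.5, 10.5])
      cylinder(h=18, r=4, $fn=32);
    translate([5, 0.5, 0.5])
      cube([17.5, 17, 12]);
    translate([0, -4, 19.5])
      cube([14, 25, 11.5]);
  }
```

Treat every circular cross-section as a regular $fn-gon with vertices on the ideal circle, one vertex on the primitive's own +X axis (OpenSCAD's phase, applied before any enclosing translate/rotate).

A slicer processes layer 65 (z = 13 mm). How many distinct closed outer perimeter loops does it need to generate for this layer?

At z = 13 mm: the cube (footprint 11×22.5) is included at this height; the r=4 cylinder at (-0.5, -3.5) contributes a regular 32-gon of circumradius 4; the cube at (5, 0.5) is absent (z outside [0.5, 12.5]); the cube at (0, -4) is absent (z outside [19.5, 31]); Combining (union): the regions partially overlap (shared area 0.39 mm²), so overlapping operands fuse into one piece — 1 connected region; (rotated 50° about Z; rotation is an isometry so areas/perimeters/island counts are preserved). The result has 1 disconnected region.

1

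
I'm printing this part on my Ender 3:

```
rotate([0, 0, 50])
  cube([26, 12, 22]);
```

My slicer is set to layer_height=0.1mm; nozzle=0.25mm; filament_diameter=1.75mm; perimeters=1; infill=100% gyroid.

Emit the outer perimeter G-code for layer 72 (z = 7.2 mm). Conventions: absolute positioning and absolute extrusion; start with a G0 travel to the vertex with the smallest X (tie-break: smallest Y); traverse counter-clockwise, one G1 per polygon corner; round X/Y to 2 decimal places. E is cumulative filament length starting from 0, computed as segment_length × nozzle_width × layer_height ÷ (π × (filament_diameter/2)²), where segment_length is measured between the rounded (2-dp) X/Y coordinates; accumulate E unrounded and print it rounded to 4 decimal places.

At z = 7.2 mm: the 26×12 cube contributes its full rectangle; (whole slice rotated 50° about Z — lengths, areas and connectivity unchanged). The outline is a single polygon with 4 vertices. Extrusion per mm of travel: 0.25 × 0.1 / (π × 0.875²) = 0.010394. Accumulating E over each segment gives final E = 0.7899.

G0 X-9.19 Y7.71 Z7.20
G1 X0.00 Y0.00 E0.1247
G1 X16.71 Y19.92 E0.3949
G1 X7.52 Y27.63 E0.5196
G1 X-9.19 Y7.71 E0.7899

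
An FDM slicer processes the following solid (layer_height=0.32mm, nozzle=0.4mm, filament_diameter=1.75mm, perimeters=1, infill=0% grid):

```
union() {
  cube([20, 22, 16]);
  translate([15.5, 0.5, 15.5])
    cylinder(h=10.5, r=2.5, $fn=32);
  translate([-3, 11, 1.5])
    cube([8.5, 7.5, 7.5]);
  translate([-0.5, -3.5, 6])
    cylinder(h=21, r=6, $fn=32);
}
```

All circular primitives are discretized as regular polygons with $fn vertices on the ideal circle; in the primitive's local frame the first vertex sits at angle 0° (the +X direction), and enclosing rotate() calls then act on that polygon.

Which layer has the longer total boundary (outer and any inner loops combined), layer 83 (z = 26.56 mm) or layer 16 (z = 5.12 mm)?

Layer 83 (z = 26.56): the cube is not intersected at this z (z outside [0, 16]); the cylinder at (15.5, 0.5) is absent (z outside [15.5, 26]); the cube at (-3, 11) is absent (z outside [1.5, 9]); the cylinder at (-0.5, -3.5): section is a regular 32-gon, circumradius r=6 (perimeter = 2·32·6.000·sin(180°/32) = 37.64 mm); Taking the union: only the r=6 cylinder at (-0.5, -3.5) is present, so the union is just that shape — boundary = 37.64 mm. So its perimeter = 37.64 mm. Layer 16 (z = 5.12): the cube (footprint 20×22) is included at this height (perimeter 84.00 mm); the cylinder at (15.5, 0.5) is not intersected at this z (z outside [15.5, 26]); the cube at (-3, 11) (footprint 8.5×7.5) is included at this height (perimeter 32.00 mm); the cylinder at (-0.5, -3.5) is absent (z outside [6, 27]); Merging all regions: the regions partially overlap (shared area 41.25 mm²), so the edge portions inside another operand are dropped and the merged outline is re-measured after clipping — boundary = 90.00 mm. So its perimeter = 90.00 mm. Layer 16 is larger (90.00 vs 37.64 mm).

layer 16 (z = 5.12 mm)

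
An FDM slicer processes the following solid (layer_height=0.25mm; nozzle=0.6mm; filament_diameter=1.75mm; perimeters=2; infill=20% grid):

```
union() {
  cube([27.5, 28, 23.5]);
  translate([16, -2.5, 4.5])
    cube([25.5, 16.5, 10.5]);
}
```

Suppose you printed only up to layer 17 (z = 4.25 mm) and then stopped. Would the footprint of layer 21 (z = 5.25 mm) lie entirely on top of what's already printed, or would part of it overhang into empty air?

part overhangs

Compare the two slices. At z = 4.25: the cube is present — its section is the full 27.5×28 rectangle (area 770.00 mm²); the cube at (16, -2.5) is absent (z outside [4.5, 15]); Merging all regions: only the 27.5×28 cube is present, so the union is just that shape — area = 770.00 mm². At z = 5.25: the cube (footprint 27.5×28) is included at this height (area 770.00 mm²); the cube at (16, -2.5) is present — its section is the full 25.5×16.5 rectangle (area 420.75 mm²); Merging all regions: the regions partially overlap — summed areas 1190.75 mm² minus the doubly-counted overlap 161.00 mm² gives 1029.75 mm² — area = 1029.75 mm². Checking containment: at z = 5.25 the cross-section extends beyond the z = 4.25 cross-section by about 259.75 mm².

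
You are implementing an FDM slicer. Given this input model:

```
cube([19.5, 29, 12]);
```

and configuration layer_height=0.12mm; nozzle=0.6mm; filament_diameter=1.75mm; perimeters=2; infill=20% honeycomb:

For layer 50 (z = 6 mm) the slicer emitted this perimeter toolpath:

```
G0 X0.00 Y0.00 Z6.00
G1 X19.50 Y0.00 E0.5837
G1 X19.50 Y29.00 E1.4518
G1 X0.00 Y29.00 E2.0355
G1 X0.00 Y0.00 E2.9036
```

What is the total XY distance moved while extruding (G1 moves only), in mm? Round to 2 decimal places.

97.00 mm

Sum the Euclidean lengths of each G1 segment: total = 97.00 mm.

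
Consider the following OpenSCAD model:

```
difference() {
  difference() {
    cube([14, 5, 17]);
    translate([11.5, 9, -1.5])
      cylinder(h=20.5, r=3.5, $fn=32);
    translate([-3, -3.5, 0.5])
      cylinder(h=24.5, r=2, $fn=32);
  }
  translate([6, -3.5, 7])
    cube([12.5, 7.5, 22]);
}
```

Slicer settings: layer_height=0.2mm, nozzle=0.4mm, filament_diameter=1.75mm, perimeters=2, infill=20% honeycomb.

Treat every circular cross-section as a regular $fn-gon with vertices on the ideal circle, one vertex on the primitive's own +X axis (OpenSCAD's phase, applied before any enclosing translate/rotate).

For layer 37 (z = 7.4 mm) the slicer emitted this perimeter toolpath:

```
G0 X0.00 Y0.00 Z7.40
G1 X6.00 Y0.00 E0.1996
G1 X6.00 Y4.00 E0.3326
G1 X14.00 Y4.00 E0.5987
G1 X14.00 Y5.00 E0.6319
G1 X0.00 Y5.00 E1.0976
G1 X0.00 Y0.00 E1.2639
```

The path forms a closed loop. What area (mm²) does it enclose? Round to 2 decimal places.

38.00 mm²

Apply the shoelace formula to the sequence of (X, Y) vertices; enclosed area = 38.00 mm².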